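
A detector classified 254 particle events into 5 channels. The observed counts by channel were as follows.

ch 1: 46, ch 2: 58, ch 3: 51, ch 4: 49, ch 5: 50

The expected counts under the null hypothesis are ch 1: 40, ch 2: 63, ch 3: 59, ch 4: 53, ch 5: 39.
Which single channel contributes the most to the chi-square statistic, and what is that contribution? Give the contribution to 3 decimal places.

cat         O        E   (O−E)²/E
ch 1       46       40     0.9000
ch 2       58       63     0.3968
ch 3       51       59     1.0847
ch 4       49       53     0.3019
ch 5       50       39     3.1026
The largest term is for ch 5: 3.103.

ch 5, 3.103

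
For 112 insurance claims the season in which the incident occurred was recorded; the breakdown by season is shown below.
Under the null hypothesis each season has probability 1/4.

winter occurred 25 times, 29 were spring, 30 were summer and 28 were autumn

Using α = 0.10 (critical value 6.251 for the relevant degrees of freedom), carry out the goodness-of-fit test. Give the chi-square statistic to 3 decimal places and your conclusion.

Expected count for each of the 4 categories: 112/4 = 28.
χ² = (25−28)²/28 + (29−28)²/28 + (30−28)²/28 + (28−28)²/28
   = 0.3214 + 0.0357 + 0.1429 + 0.0000
Sum = 0.500
df = 3. Since 0.500 < 6.251, we do not reject H₀.

0.500; do not reject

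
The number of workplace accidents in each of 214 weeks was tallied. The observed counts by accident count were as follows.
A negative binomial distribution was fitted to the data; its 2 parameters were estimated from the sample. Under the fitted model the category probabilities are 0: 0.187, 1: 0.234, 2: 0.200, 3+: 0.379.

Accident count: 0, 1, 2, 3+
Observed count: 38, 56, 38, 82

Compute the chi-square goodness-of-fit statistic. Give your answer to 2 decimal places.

1.35

Expected counts E_i = n·p_i: 214×0.187 = 40.018, 214×0.234 = 50.076, 214×0.200 = 42.8, 214×0.379 = 81.106.
0: (38 − 40.018)²/40.018 = 4.072324/40.018 = 0.102
1: (56 − 50.076)²/50.076 = 35.093776/50.076 = 0.701
2: (38 − 42.8)²/42.8 = 23.04/42.8 = 0.538
3+: (82 − 81.106)²/81.106 = 0.799236/81.106 = 0.010
Sum = 1.35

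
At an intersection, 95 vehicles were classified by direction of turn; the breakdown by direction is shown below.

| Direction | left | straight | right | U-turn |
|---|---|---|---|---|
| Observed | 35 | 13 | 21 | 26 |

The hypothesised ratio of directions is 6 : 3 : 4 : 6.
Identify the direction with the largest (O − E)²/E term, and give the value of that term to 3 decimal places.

left, 0.833

Ratio total = 19. Expected counts: 95×6/19 = 30, 95×3/19 = 15, 95×4/19 = 20, 95×6/19 = 30.
χ² = (35−30)²/30 + (13−15)²/15 + (21−20)²/20 + (26−30)²/30
   = 0.8333 + 0.2667 + 0.0500 + 0.5333
The largest term is for left: 0.833.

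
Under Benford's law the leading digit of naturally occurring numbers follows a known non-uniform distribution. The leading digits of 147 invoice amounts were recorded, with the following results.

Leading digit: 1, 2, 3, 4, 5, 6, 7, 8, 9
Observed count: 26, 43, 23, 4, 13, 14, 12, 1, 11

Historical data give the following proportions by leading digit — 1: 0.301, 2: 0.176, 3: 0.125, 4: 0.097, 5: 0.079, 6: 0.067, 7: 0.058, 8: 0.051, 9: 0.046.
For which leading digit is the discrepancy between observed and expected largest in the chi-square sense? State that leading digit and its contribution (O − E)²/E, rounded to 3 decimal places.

2, 11.339

Expected counts E_i = n·p_i: 147×0.301 = 44.247, 147×0.176 = 25.872, 147×0.125 = 18.375, 147×0.097 = 14.259, 147×0.079 = 11.613, 147×0.067 = 9.849, 147×0.058 = 8.526, 147×0.051 = 7.497, 147×0.046 = 6.762.
1: (26 − 44.247)²/44.247 = 332.953009/44.247 = 7.5249
2: (43 − 25.872)²/25.872 = 293.368384/25.872 = 11.3392
3: (23 − 18.375)²/18.375 = 21.390625/18.375 = 1.1641
4: (4 − 14.259)²/14.259 = 105.247081/14.259 = 7.3811
5: (13 − 11.613)²/11.613 = 1.923769/11.613 = 0.1657
6: (14 − 9.849)²/9.849 = 17.230801/9.849 = 1.7495
7: (12 − 8.526)²/8.526 = 12.068676/8.526 = 1.4155
8: (1 − 7.497)²/7.497 = 42.211009/7.497 = 5.6304
9: (11 − 6.762)²/6.762 = 17.960644/6.762 = 2.6561
The largest term is for 2: 11.339.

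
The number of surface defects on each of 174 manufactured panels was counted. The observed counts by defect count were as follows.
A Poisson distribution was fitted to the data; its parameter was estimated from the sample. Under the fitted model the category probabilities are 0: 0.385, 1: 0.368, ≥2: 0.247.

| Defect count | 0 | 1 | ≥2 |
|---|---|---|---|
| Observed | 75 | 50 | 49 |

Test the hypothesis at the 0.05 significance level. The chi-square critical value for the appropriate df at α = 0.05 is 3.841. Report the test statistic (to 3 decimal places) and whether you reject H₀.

4.877; reject

Expected counts E_i = n·p_i: 174×0.385 = 66.99, 174×0.368 = 64.032, 174×0.247 = 42.978.
0: (75 − 66.99)²/66.99 = 64.1601/66.99 = 0.9578
1: (50 − 64.032)²/64.032 = 196.897024/64.032 = 3.0750
≥2: (49 − 42.978)²/42.978 = 36.264484/42.978 = 0.8438
Sum = 4.877
df = 1. Since 4.877 > 3.841, we reject H₀.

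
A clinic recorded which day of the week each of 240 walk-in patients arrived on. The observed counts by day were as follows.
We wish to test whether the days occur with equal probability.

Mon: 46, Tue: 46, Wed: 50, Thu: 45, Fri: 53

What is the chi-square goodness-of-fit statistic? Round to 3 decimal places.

0.958

Under H₀ each category has probability 1/5, so each expected count is 240/5 = 48.
χ² = (46−48)²/48 + (46−48)²/48 + (50−48)²/48 + (45−48)²/48 + (53−48)²/48
   = 0.0833 + 0.0833 + 0.0833 + 0.1875 + 0.5208
Sum = 0.958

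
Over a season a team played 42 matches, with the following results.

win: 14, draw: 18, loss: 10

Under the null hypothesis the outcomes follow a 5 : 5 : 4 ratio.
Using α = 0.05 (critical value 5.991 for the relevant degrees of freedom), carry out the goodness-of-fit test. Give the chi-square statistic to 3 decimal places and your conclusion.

1.000; do not reject

Ratio total = 14. Expected counts: 42×5/14 = 15, 42×5/14 = 15, 42×4/14 = 12.
cat         O        E   (O−E)²/E
win        14       15     0.0667
draw       18       15     0.6000
loss       10       12     0.3333
Sum = 1.000
df = 2. Since 1.000 < 5.991, we do not reject H₀.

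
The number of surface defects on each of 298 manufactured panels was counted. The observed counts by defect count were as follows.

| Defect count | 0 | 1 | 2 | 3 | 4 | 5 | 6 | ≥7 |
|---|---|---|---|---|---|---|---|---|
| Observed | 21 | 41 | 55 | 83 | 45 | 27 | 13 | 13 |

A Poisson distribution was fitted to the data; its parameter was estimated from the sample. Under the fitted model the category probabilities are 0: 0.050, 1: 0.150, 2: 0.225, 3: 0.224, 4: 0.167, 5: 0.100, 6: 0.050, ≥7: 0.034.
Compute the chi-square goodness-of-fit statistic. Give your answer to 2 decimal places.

10.70

Expected counts E_i = n·p_i: 298×0.050 = 14.9, 298×0.150 = 44.7, 298×0.225 = 67.05, 298×0.224 = 66.752, 298×0.167 = 49.766, 298×0.100 = 29.8, 298×0.050 = 14.9, 298×0.034 = 10.132.
0: (21 − 14.9)²/14.9 = 37.21/14.9 = 2.497
1: (41 − 44.7)²/44.7 = 13.69/44.7 = 0.306
2: (55 − 67.05)²/67.05 = 145.2025/67.05 = 2.166
3: (83 − 66.752)²/66.752 = 263.997504/66.752 = 3.955
4: (45 − 49.766)²/49.766 = 22.714756/49.766 = 0.456
5: (27 − 29.8)²/29.8 = 7.84/29.8 = 0.263
6: (13 − 14.9)²/14.9 = 3.61/14.9 = 0.242
≥7: (13 − 10.132)²/10.132 = 8.225424/10.132 = 0.812
Sum = 10.70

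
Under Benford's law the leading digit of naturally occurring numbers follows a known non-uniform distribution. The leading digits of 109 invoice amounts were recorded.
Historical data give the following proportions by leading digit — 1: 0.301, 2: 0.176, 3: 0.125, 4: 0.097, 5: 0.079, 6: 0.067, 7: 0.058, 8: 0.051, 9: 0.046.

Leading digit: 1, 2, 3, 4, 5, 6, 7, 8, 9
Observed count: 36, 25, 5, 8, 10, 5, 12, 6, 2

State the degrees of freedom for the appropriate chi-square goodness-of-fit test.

There are k = 9 categories and no parameters were estimated from the data, so df = 9 − 1 = 8.

8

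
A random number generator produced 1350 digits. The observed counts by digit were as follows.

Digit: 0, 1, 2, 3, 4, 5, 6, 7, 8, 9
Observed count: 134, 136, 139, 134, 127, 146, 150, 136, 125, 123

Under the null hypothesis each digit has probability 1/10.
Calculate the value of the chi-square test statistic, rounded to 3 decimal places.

Expected count for each of the 10 categories: 1350/10 = 135.
0: (134 − 135)²/135 = 1/135 = 0.0074
1: (136 − 135)²/135 = 1/135 = 0.0074
2: (139 − 135)²/135 = 16/135 = 0.1185
3: (134 − 135)²/135 = 1/135 = 0.0074
4: (127 − 135)²/135 = 64/135 = 0.4741
5: (146 − 135)²/135 = 121/135 = 0.8963
6: (150 − 135)²/135 = 225/135 = 1.6667
7: (136 − 135)²/135 = 1/135 = 0.0074
8: (125 − 135)²/135 = 100/135 = 0.7407
9: (123 − 135)²/135 = 144/135 = 1.0667
Sum = 4.993

4.993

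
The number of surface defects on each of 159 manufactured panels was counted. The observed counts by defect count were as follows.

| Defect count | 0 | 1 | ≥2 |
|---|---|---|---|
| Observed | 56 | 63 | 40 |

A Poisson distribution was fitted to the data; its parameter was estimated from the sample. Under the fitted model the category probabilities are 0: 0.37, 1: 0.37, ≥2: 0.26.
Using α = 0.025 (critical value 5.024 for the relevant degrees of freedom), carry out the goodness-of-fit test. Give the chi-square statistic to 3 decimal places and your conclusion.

Expected counts E_i = n·p_i: 159×0.37 = 58.83, 159×0.37 = 58.83, 159×0.26 = 41.34.
cat         O        E   (O−E)²/E
0          56    58.83     0.1361
1          63    58.83     0.2956
≥2         40    41.34     0.0434
Sum = 0.475
df = 1. Since 0.475 < 5.024, we do not reject H₀.

0.475; do not reject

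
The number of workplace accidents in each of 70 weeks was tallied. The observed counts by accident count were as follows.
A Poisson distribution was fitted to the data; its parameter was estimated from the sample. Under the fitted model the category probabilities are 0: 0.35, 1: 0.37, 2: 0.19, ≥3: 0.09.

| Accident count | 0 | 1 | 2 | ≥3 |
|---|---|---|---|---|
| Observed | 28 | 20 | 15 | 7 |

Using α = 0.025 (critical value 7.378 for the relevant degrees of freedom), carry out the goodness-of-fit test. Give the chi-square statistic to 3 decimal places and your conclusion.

Expected counts E_i = n·p_i: 70×0.35 = 24.5, 70×0.37 = 25.9, 70×0.19 = 13.3, 70×0.09 = 6.3.
χ² = (28−24.5)²/24.5 + (20−25.9)²/25.9 + (15−13.3)²/13.3 + (7−6.3)²/6.3
   = 0.5000 + 1.3440 + 0.2173 + 0.0778
Sum = 2.139
df = 2. Since 2.139 < 7.378, we do not reject H₀.

2.139; do not reject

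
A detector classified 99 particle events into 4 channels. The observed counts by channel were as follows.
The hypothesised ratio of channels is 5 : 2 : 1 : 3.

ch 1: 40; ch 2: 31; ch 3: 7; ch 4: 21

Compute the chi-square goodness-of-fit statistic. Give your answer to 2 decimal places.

Ratio total = 11. Expected counts: 99×5/11 = 45, 99×2/11 = 18, 99×1/11 = 9, 99×3/11 = 27.
χ² = (40−45)²/45 + (31−18)²/18 + (7−9)²/9 + (21−27)²/27
   = 0.556 + 9.389 + 0.444 + 1.333
Sum = 11.72

11.72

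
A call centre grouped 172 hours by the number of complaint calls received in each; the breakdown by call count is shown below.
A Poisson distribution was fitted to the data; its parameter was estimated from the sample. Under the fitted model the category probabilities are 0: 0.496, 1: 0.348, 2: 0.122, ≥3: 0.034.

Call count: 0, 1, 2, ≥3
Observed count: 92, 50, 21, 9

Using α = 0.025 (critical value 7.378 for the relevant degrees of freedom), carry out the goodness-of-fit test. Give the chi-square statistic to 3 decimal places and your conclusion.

Expected counts E_i = n·p_i: 172×0.496 = 85.312, 172×0.348 = 59.856, 172×0.122 = 20.984, 172×0.034 = 5.848.
0: (92 − 85.312)²/85.312 = 44.729344/85.312 = 0.5243
1: (50 − 59.856)²/59.856 = 97.140736/59.856 = 1.6229
2: (21 − 20.984)²/20.984 = 0.000256/20.984 = 0.0000
≥3: (9 − 5.848)²/5.848 = 9.935104/5.848 = 1.6989
Sum = 3.846
df = 2. Since 3.846 < 7.378, we do not reject H₀.

3.846; do not reject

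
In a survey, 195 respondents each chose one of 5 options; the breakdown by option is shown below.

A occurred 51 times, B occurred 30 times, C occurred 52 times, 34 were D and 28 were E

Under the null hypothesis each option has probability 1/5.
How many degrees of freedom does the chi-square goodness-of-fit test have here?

There are k = 5 categories and no parameters were estimated from the data, so df = 5 − 1 = 4.

4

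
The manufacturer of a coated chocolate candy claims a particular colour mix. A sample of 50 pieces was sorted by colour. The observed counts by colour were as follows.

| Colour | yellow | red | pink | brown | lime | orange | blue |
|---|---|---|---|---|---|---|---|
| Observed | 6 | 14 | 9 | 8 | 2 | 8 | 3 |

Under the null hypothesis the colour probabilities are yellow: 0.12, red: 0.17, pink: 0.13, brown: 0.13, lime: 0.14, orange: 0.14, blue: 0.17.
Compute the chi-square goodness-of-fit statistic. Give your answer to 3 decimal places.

Expected counts E_i = n·p_i: 50×0.12 = 6, 50×0.17 = 8.5, 50×0.13 = 6.5, 50×0.13 = 6.5, 50×0.14 = 7, 50×0.14 = 7, 50×0.17 = 8.5.
cat         O        E   (O−E)²/E
yellow      6        6     0.0000
red        14      8.5     3.5588
pink        9      6.5     0.9615
brown       8      6.5     0.3462
lime        2        7     3.5714
orange      8        7     0.1429
blue        3      8.5     3.5588
Sum = 12.140

12.140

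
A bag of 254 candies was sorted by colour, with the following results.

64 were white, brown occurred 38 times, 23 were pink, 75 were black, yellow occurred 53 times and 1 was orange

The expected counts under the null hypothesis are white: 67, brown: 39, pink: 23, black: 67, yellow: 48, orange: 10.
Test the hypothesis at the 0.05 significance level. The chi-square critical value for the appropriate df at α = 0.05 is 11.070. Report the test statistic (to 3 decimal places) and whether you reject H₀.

white: (64 − 67)²/67 = 9/67 = 0.1343
brown: (38 − 39)²/39 = 1/39 = 0.0256
pink: (23 − 23)²/23 = 0/23 = 0.0000
black: (75 − 67)²/67 = 64/67 = 0.9552
yellow: (53 − 48)²/48 = 25/48 = 0.5208
orange: (1 − 10)²/10 = 81/10 = 8.1000
Sum = 9.736
df = 5. Since 9.736 < 11.070, we do not reject H₀.

9.736; do not reject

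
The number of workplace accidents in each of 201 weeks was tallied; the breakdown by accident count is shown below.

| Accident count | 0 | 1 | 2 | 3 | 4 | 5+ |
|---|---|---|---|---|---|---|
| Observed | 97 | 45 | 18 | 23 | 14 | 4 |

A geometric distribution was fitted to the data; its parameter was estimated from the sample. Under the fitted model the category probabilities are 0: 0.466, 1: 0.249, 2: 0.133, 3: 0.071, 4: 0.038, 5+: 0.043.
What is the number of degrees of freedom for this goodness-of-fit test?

There are k = 6 categories and 1 parameter estimated from the data, so df = 6 − 1 − 1 = 4.

4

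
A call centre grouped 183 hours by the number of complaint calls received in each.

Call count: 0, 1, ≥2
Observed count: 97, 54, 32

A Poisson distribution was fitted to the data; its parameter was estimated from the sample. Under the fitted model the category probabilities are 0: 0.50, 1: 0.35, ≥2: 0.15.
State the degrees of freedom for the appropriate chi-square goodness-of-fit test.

There are k = 3 categories and 1 parameter estimated from the data, so df = 3 − 1 − 1 = 1.

1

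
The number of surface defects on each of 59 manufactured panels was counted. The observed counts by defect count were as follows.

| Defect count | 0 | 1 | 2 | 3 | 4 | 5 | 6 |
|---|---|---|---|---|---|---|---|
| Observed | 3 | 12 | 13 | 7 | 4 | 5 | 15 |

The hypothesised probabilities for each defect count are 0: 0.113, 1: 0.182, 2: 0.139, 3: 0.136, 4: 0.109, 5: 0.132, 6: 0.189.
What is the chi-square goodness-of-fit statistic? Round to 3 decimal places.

Expected counts E_i = n·p_i: 59×0.113 = 6.667, 59×0.182 = 10.738, 59×0.139 = 8.201, 59×0.136 = 8.024, 59×0.109 = 6.431, 59×0.132 = 7.788, 59×0.189 = 11.151.
χ² = (3−6.667)²/6.667 + (12−10.738)²/10.738 + (13−8.201)²/8.201 + (7−8.024)²/8.024 + (4−6.431)²/6.431 + (5−7.788)²/7.788 + (15−11.151)²/11.151
   = 2.0169 + 0.1483 + 2.8082 + 0.1307 + 0.9189 + 0.9981 + 1.3286
Sum = 8.350

8.350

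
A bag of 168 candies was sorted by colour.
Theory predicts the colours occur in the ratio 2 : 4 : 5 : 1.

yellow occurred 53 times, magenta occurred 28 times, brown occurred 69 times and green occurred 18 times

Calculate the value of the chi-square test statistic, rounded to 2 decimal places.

Ratio total = 12. Expected counts: 168×2/12 = 28, 168×4/12 = 56, 168×5/12 = 70, 168×1/12 = 14.
yellow: (53 − 28)²/28 = 625/28 = 22.321
magenta: (28 − 56)²/56 = 784/56 = 14.000
brown: (69 − 70)²/70 = 1/70 = 0.014
green: (18 − 14)²/14 = 16/14 = 1.143
Sum = 37.48

37.48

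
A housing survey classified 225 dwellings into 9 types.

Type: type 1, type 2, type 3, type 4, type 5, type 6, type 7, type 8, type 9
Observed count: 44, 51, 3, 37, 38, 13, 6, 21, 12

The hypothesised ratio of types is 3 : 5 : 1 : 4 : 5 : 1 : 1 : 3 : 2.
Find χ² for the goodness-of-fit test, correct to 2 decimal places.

22.73

Ratio total = 25. Expected counts: 225×3/25 = 27, 225×5/25 = 45, 225×1/25 = 9, 225×4/25 = 36, 225×5/25 = 45, 225×1/25 = 9, 225×1/25 = 9, 225×3/25 = 27, 225×2/25 = 18.
type 1: (44 − 27)²/27 = 289/27 = 10.704
type 2: (51 − 45)²/45 = 36/45 = 0.800
type 3: (3 − 9)²/9 = 36/9 = 4.000
type 4: (37 − 36)²/36 = 1/36 = 0.028
type 5: (38 − 45)²/45 = 49/45 = 1.089
type 6: (13 − 9)²/9 = 16/9 = 1.778
type 7: (6 − 9)²/9 = 9/9 = 1.000
type 8: (21 − 27)²/27 = 36/27 = 1.333
type 9: (12 − 18)²/18 = 36/18 = 2.000
Sum = 22.73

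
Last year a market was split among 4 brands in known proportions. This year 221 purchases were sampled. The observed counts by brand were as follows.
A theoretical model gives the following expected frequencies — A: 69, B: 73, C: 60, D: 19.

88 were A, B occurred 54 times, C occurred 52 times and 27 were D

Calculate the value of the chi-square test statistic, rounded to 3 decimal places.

14.612

A: (88 − 69)²/69 = 361/69 = 5.2319
B: (54 − 73)²/73 = 361/73 = 4.9452
C: (52 − 60)²/60 = 64/60 = 1.0667
D: (27 − 19)²/19 = 64/19 = 3.3684
Sum = 14.612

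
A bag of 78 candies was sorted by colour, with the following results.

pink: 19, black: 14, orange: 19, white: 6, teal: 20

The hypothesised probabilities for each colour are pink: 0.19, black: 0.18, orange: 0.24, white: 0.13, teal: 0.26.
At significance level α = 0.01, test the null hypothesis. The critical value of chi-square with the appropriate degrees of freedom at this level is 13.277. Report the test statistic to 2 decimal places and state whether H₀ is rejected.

Expected counts E_i = n·p_i: 78×0.19 = 14.82, 78×0.18 = 14.04, 78×0.24 = 18.72, 78×0.13 = 10.14, 78×0.26 = 20.28.
cat         O        E   (O−E)²/E
pink       19    14.82      1.179
black      14    14.04      0.000
orange     19    18.72      0.004
white       6    10.14      1.690
teal       20    20.28      0.004
Sum = 2.88
df = 4. Since 2.88 < 13.277, we do not reject H₀.

2.88; do not reject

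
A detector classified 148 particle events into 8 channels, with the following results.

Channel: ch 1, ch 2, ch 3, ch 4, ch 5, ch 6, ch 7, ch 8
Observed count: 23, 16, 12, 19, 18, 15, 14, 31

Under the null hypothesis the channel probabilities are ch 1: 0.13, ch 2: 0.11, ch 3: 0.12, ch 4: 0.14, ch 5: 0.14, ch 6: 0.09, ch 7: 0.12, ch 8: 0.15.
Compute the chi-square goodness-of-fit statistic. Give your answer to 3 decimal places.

7.604

Expected counts E_i = n·p_i: 148×0.13 = 19.24, 148×0.11 = 16.28, 148×0.12 = 17.76, 148×0.14 = 20.72, 148×0.14 = 20.72, 148×0.09 = 13.32, 148×0.12 = 17.76, 148×0.15 = 22.2.
cat         O        E   (O−E)²/E
ch 1       23    19.24     0.7348
ch 2       16    16.28     0.0048
ch 3       12    17.76     1.8681
ch 4       19    20.72     0.1428
ch 5       18    20.72     0.3571
ch 6       15    13.32     0.2119
ch 7       14    17.76     0.7960
ch 8       31     22.2     3.4883
Sum = 7.604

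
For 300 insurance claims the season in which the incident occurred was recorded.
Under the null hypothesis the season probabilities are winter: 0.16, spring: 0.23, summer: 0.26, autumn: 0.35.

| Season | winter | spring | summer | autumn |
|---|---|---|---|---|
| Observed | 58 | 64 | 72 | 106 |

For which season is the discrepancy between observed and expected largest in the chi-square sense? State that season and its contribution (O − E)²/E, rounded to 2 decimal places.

Expected counts E_i = n·p_i: 300×0.16 = 48, 300×0.23 = 69, 300×0.26 = 78, 300×0.35 = 105.
cat         O        E   (O−E)²/E
winter     58       48      2.083
spring     64       69      0.362
summer     72       78      0.462
autumn    106      105      0.010
The largest term is for winter: 2.08.

winter, 2.08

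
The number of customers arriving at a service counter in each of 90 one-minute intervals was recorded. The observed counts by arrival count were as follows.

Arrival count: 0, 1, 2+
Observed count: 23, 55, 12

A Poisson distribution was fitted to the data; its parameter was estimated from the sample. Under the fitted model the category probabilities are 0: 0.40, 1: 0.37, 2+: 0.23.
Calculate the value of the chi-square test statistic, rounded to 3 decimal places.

Expected counts E_i = n·p_i: 90×0.40 = 36, 90×0.37 = 33.3, 90×0.23 = 20.7.
cat         O        E   (O−E)²/E
0          23       36     4.6944
1          55     33.3    14.1408
2+         12     20.7     3.6565
Sum = 22.492

22.492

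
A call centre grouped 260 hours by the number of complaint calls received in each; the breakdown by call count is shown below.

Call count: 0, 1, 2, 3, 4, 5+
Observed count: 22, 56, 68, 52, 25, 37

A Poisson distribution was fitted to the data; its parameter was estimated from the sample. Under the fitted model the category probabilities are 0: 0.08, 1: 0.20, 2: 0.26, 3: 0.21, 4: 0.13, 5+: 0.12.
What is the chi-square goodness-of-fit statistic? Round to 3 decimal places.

Expected counts E_i = n·p_i: 260×0.08 = 20.8, 260×0.20 = 52, 260×0.26 = 67.6, 260×0.21 = 54.6, 260×0.13 = 33.8, 260×0.12 = 31.2.
0: (22 − 20.8)²/20.8 = 1.44/20.8 = 0.0692
1: (56 − 52)²/52 = 16/52 = 0.3077
2: (68 − 67.6)²/67.6 = 0.16/67.6 = 0.0024
3: (52 − 54.6)²/54.6 = 6.76/54.6 = 0.1238
4: (25 − 33.8)²/33.8 = 77.44/33.8 = 2.2911
5+: (37 − 31.2)²/31.2 = 33.64/31.2 = 1.0782
Sum = 3.872

3.872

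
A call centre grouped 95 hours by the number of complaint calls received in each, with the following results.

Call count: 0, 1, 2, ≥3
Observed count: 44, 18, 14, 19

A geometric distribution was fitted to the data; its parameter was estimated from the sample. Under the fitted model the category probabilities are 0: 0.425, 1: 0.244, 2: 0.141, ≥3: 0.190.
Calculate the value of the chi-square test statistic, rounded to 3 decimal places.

1.560

Expected counts E_i = n·p_i: 95×0.425 = 40.375, 95×0.244 = 23.18, 95×0.141 = 13.395, 95×0.190 = 18.05.
χ² = (44−40.375)²/40.375 + (18−23.18)²/23.18 + (14−13.395)²/13.395 + (19−18.05)²/18.05
   = 0.3255 + 1.1576 + 0.0273 + 0.0500
Sum = 1.560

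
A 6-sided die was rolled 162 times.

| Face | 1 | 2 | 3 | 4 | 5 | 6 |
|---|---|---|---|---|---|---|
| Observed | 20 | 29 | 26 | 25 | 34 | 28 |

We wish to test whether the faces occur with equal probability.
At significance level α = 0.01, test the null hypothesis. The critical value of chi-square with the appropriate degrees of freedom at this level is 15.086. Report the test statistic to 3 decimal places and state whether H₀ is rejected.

Expected count for each of the 6 categories: 162/6 = 27.
1: (20 − 27)²/27 = 49/27 = 1.8148
2: (29 − 27)²/27 = 4/27 = 0.1481
3: (26 − 27)²/27 = 1/27 = 0.0370
4: (25 − 27)²/27 = 4/27 = 0.1481
5: (34 − 27)²/27 = 49/27 = 1.8148
6: (28 − 27)²/27 = 1/27 = 0.0370
Sum = 4.000
df = 5. Since 4.000 < 15.086, we do not reject H₀.

4.000; do not reject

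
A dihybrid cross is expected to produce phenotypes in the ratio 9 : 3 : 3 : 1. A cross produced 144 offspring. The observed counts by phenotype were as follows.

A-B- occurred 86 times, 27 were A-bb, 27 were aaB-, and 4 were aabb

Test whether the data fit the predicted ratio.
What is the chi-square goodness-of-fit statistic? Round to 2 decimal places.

Ratio total = 16. Expected counts: 144×9/16 = 81, 144×3/16 = 27, 144×3/16 = 27, 144×1/16 = 9.
cat         O        E   (O−E)²/E
A-B-       86       81      0.309
A-bb       27       27      0.000
aaB-       27       27      0.000
aabb        4        9      2.778
Sum = 3.09

3.09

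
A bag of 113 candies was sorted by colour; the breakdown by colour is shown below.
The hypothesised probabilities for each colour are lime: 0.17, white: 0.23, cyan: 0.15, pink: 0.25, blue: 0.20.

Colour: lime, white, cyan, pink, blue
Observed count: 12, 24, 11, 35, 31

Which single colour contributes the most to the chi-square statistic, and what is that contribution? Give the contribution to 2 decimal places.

blue, 3.12

Expected counts E_i = n·p_i: 113×0.17 = 19.21, 113×0.23 = 25.99, 113×0.15 = 16.95, 113×0.25 = 28.25, 113×0.20 = 22.6.
χ² = (12−19.21)²/19.21 + (24−25.99)²/25.99 + (11−16.95)²/16.95 + (35−28.25)²/28.25 + (31−22.6)²/22.6
   = 2.706 + 0.152 + 2.089 + 1.613 + 3.122
The largest term is for blue: 3.12.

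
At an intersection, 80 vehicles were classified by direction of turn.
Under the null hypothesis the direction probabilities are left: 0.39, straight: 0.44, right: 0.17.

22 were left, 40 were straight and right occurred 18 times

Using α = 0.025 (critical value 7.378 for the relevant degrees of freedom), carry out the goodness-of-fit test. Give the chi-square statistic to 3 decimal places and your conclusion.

Expected counts E_i = n·p_i: 80×0.39 = 31.2, 80×0.44 = 35.2, 80×0.17 = 13.6.
cat           O        E   (O−E)²/E
left         22     31.2     2.7128
straight     40     35.2     0.6545
right        18     13.6     1.4235
Sum = 4.791
df = 2. Since 4.791 < 7.378, we do not reject H₀.

4.791; do not reject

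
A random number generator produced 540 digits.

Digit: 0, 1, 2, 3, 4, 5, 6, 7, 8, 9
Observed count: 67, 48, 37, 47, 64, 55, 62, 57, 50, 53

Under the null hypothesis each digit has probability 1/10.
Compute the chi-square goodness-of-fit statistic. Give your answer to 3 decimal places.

Under H₀ each category has probability 1/10, so each expected count is 540/10 = 54.
0: (67 − 54)²/54 = 169/54 = 3.1296
1: (48 − 54)²/54 = 36/54 = 0.6667
2: (37 − 54)²/54 = 289/54 = 5.3519
3: (47 − 54)²/54 = 49/54 = 0.9074
4: (64 − 54)²/54 = 100/54 = 1.8519
5: (55 − 54)²/54 = 1/54 = 0.0185
6: (62 − 54)²/54 = 64/54 = 1.1852
7: (57 − 54)²/54 = 9/54 = 0.1667
8: (50 − 54)²/54 = 16/54 = 0.2963
9: (53 − 54)²/54 = 1/54 = 0.0185
Sum = 13.593

13.593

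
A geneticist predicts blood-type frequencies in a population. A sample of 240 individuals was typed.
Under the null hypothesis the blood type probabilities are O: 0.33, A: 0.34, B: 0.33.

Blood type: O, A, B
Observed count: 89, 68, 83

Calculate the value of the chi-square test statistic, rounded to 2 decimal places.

Expected counts E_i = n·p_i: 240×0.33 = 79.2, 240×0.34 = 81.6, 240×0.33 = 79.2.
O: (89 − 79.2)²/79.2 = 96.04/79.2 = 1.213
A: (68 − 81.6)²/81.6 = 184.96/81.6 = 2.267
B: (83 − 79.2)²/79.2 = 14.44/79.2 = 0.182
Sum = 3.66

3.66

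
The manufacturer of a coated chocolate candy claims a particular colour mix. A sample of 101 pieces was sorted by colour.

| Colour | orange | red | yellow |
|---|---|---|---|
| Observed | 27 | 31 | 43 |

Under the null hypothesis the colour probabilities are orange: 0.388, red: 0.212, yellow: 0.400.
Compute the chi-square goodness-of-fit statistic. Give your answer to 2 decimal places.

Expected counts E_i = n·p_i: 101×0.388 = 39.188, 101×0.212 = 21.412, 101×0.400 = 40.4.
χ² = (27−39.188)²/39.188 + (31−21.412)²/21.412 + (43−40.4)²/40.4
   = 3.791 + 4.293 + 0.167
Sum = 8.25

8.25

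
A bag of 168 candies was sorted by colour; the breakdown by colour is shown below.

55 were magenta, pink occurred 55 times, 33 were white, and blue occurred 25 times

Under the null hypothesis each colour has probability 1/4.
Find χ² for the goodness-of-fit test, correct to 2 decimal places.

Under H₀ each category has probability 1/4, so each expected count is 168/4 = 42.
magenta: (55 − 42)²/42 = 169/42 = 4.024
pink: (55 − 42)²/42 = 169/42 = 4.024
white: (33 − 42)²/42 = 81/42 = 1.929
blue: (25 − 42)²/42 = 289/42 = 6.881
Sum = 16.86

16.86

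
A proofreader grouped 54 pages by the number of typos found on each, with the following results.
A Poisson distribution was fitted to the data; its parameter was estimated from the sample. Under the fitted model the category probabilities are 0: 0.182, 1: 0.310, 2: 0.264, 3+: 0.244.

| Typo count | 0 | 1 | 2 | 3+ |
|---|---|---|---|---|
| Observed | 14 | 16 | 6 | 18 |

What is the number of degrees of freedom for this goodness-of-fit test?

2

There are k = 4 categories and 1 parameter estimated from the data, so df = 4 − 1 − 1 = 2.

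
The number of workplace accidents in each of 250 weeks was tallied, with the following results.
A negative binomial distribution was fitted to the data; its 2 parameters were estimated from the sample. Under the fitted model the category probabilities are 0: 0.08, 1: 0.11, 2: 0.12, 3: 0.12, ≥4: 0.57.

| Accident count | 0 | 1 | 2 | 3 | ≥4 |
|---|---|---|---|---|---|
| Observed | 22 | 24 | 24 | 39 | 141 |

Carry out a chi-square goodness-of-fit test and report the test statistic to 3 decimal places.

4.561

Expected counts E_i = n·p_i: 250×0.08 = 20, 250×0.11 = 27.5, 250×0.12 = 30, 250×0.12 = 30, 250×0.57 = 142.5.
0: (22 − 20)²/20 = 4/20 = 0.2000
1: (24 − 27.5)²/27.5 = 12.25/27.5 = 0.4455
2: (24 − 30)²/30 = 36/30 = 1.2000
3: (39 − 30)²/30 = 81/30 = 2.7000
≥4: (141 − 142.5)²/142.5 = 2.25/142.5 = 0.0158
Sum = 4.561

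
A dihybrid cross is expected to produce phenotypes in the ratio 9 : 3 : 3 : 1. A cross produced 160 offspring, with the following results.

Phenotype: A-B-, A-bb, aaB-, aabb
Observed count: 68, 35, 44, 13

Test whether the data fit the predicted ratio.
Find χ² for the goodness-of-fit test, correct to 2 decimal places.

Ratio total = 16. Expected counts: 160×9/16 = 90, 160×3/16 = 30, 160×3/16 = 30, 160×1/16 = 10.
A-B-: (68 − 90)²/90 = 484/90 = 5.378
A-bb: (35 − 30)²/30 = 25/30 = 0.833
aaB-: (44 − 30)²/30 = 196/30 = 6.533
aabb: (13 − 10)²/10 = 9/10 = 0.900
Sum = 13.64

13.64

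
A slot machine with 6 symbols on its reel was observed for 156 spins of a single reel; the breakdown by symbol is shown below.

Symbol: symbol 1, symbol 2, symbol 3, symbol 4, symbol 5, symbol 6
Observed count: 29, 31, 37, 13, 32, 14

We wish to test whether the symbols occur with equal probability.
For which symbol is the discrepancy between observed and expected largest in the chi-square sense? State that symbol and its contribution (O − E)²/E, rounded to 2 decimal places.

symbol 4, 6.50

Expected count for each of the 6 categories: 156/6 = 26.
symbol 1: (29 − 26)²/26 = 9/26 = 0.346
symbol 2: (31 − 26)²/26 = 25/26 = 0.962
symbol 3: (37 − 26)²/26 = 121/26 = 4.654
symbol 4: (13 − 26)²/26 = 169/26 = 6.500
symbol 5: (32 − 26)²/26 = 36/26 = 1.385
symbol 6: (14 − 26)²/26 = 144/26 = 5.538
The largest term is for symbol 4: 6.50.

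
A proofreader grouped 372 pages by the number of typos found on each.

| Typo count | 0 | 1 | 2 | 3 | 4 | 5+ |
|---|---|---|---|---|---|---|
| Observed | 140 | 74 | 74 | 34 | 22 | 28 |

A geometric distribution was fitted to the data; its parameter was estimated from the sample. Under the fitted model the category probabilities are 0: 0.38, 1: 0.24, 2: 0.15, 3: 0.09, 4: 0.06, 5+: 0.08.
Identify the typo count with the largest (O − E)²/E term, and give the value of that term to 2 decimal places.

2, 5.94

Expected counts E_i = n·p_i: 372×0.38 = 141.36, 372×0.24 = 89.28, 372×0.15 = 55.8, 372×0.09 = 33.48, 372×0.06 = 22.32, 372×0.08 = 29.76.
χ² = (140−141.36)²/141.36 + (74−89.28)²/89.28 + (74−55.8)²/55.8 + (34−33.48)²/33.48 + (22−22.32)²/22.32 + (28−29.76)²/29.76
   = 0.013 + 2.615 + 5.936 + 0.008 + 0.005 + 0.104
The largest term is for 2: 5.94.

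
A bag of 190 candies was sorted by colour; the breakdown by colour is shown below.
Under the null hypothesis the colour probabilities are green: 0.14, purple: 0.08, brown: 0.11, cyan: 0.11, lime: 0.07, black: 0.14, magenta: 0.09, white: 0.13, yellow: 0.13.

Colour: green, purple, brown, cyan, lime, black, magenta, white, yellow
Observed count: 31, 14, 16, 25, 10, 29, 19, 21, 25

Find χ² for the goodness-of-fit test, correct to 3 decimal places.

4.580

Expected counts E_i = n·p_i: 190×0.14 = 26.6, 190×0.08 = 15.2, 190×0.11 = 20.9, 190×0.11 = 20.9, 190×0.07 = 13.3, 190×0.14 = 26.6, 190×0.09 = 17.1, 190×0.13 = 24.7, 190×0.13 = 24.7.
χ² = (31−26.6)²/26.6 + (14−15.2)²/15.2 + (16−20.9)²/20.9 + (25−20.9)²/20.9 + (10−13.3)²/13.3 + (29−26.6)²/26.6 + (19−17.1)²/17.1 + (21−24.7)²/24.7 + (25−24.7)²/24.7
   = 0.7278 + 0.0947 + 1.1488 + 0.8043 + 0.8188 + 0.2165 + 0.2111 + 0.5543 + 0.0036
Sum = 4.580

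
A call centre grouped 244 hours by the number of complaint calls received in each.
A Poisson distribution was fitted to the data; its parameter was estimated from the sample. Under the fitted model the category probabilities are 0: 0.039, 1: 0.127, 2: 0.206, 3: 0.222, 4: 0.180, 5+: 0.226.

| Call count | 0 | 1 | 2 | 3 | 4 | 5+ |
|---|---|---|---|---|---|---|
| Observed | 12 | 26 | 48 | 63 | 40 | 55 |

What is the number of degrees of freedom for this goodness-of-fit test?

4

There are k = 6 categories and 1 parameter estimated from the data, so df = 6 − 1 − 1 = 4.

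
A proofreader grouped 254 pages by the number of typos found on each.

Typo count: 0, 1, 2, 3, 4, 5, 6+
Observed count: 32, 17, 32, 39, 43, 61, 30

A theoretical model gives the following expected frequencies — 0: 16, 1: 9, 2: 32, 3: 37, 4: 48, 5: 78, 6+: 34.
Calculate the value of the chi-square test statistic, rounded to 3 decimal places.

0: (32 − 16)²/16 = 256/16 = 16.0000
1: (17 − 9)²/9 = 64/9 = 7.1111
2: (32 − 32)²/32 = 0/32 = 0.0000
3: (39 − 37)²/37 = 4/37 = 0.1081
4: (43 − 48)²/48 = 25/48 = 0.5208
5: (61 − 78)²/78 = 289/78 = 3.7051
6+: (30 − 34)²/34 = 16/34 = 0.4706
Sum = 27.916

27.916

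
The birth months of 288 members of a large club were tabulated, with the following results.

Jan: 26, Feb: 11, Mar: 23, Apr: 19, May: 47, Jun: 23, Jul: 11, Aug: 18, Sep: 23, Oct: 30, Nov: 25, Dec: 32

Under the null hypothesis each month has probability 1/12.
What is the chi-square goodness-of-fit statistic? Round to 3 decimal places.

Under H₀ each category has probability 1/12, so each expected count is 288/12 = 24.
Jan: (26 − 24)²/24 = 4/24 = 0.1667
Feb: (11 − 24)²/24 = 169/24 = 7.0417
Mar: (23 − 24)²/24 = 1/24 = 0.0417
Apr: (19 − 24)²/24 = 25/24 = 1.0417
May: (47 − 24)²/24 = 529/24 = 22.0417
Jun: (23 − 24)²/24 = 1/24 = 0.0417
Jul: (11 − 24)²/24 = 169/24 = 7.0417
Aug: (18 − 24)²/24 = 36/24 = 1.5000
Sep: (23 − 24)²/24 = 1/24 = 0.0417
Oct: (30 − 24)²/24 = 36/24 = 1.5000
Nov: (25 − 24)²/24 = 1/24 = 0.0417
Dec: (32 − 24)²/24 = 64/24 = 2.6667
Sum = 43.167

43.167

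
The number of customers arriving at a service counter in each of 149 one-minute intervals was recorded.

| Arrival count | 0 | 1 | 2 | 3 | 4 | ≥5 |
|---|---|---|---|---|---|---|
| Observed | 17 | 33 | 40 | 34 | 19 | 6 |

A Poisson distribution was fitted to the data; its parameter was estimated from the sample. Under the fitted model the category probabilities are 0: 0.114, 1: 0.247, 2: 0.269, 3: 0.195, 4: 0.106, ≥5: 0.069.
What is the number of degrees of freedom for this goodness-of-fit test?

There are k = 6 categories and 1 parameter estimated from the data, so df = 6 − 1 − 1 = 4.

4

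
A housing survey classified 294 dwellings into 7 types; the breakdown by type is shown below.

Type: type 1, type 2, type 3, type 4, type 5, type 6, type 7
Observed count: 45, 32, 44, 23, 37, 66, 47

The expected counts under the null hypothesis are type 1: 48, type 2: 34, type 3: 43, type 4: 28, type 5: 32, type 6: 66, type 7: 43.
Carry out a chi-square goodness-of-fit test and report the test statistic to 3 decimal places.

type 1: (45 − 48)²/48 = 9/48 = 0.1875
type 2: (32 − 34)²/34 = 4/34 = 0.1176
type 3: (44 − 43)²/43 = 1/43 = 0.0233
type 4: (23 − 28)²/28 = 25/28 = 0.8929
type 5: (37 − 32)²/32 = 25/32 = 0.7813
type 6: (66 − 66)²/66 = 0/66 = 0.0000
type 7: (47 − 43)²/43 = 16/43 = 0.3721
Sum = 2.375

2.375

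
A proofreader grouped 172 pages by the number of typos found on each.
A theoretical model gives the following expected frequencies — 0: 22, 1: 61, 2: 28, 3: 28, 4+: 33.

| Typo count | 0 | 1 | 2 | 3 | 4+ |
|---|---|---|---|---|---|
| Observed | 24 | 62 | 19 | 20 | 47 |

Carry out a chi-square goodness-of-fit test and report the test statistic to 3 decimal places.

χ² = (24−22)²/22 + (62−61)²/61 + (19−28)²/28 + (20−28)²/28 + (47−33)²/33
   = 0.1818 + 0.0164 + 2.8929 + 2.2857 + 5.9394
Sum = 11.316

11.316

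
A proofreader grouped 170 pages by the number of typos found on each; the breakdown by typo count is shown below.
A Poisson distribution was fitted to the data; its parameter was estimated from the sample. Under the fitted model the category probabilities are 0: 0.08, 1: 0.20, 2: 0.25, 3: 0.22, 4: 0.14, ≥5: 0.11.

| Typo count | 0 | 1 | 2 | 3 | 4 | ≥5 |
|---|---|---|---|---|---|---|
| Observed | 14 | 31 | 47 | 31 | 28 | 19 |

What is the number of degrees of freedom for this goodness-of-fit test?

4

There are k = 6 categories and 1 parameter estimated from the data, so df = 6 − 1 − 1 = 4.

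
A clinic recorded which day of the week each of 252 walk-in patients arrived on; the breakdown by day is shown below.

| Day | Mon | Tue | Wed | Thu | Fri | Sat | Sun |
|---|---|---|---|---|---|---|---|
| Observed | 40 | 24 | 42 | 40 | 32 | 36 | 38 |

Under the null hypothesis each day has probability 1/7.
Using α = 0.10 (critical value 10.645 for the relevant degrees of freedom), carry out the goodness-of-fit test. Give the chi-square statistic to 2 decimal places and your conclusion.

6.44; do not reject

Expected count for each of the 7 categories: 252/7 = 36.
cat         O        E   (O−E)²/E
Mon        40       36      0.444
Tue        24       36      4.000
Wed        42       36      1.000
Thu        40       36      0.444
Fri        32       36      0.444
Sat        36       36      0.000
Sun        38       36      0.111
Sum = 6.44
df = 6. Since 6.44 < 10.645, we do not reject H₀.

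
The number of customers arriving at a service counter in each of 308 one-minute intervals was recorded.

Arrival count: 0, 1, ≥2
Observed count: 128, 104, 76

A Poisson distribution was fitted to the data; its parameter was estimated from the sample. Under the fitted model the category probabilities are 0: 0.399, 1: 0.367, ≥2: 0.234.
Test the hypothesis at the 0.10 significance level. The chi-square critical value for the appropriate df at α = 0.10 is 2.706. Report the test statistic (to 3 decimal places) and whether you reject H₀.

Expected counts E_i = n·p_i: 308×0.399 = 122.892, 308×0.367 = 113.036, 308×0.234 = 72.072.
cat         O        E   (O−E)²/E
0         128  122.892     0.2123
1         104  113.036     0.7223
≥2         76   72.072     0.2141
Sum = 1.149
df = 1. Since 1.149 < 2.706, we do not reject H₀.

1.149; do not reject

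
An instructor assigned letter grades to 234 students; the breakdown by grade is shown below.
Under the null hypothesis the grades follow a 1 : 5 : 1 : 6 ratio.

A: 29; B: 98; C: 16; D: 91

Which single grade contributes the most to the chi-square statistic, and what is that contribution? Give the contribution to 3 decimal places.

A, 6.722

Ratio total = 13. Expected counts: 234×1/13 = 18, 234×5/13 = 90, 234×1/13 = 18, 234×6/13 = 108.
χ² = (29−18)²/18 + (98−90)²/90 + (16−18)²/18 + (91−108)²/108
   = 6.7222 + 0.7111 + 0.2222 + 2.6759
The largest term is for A: 6.722.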